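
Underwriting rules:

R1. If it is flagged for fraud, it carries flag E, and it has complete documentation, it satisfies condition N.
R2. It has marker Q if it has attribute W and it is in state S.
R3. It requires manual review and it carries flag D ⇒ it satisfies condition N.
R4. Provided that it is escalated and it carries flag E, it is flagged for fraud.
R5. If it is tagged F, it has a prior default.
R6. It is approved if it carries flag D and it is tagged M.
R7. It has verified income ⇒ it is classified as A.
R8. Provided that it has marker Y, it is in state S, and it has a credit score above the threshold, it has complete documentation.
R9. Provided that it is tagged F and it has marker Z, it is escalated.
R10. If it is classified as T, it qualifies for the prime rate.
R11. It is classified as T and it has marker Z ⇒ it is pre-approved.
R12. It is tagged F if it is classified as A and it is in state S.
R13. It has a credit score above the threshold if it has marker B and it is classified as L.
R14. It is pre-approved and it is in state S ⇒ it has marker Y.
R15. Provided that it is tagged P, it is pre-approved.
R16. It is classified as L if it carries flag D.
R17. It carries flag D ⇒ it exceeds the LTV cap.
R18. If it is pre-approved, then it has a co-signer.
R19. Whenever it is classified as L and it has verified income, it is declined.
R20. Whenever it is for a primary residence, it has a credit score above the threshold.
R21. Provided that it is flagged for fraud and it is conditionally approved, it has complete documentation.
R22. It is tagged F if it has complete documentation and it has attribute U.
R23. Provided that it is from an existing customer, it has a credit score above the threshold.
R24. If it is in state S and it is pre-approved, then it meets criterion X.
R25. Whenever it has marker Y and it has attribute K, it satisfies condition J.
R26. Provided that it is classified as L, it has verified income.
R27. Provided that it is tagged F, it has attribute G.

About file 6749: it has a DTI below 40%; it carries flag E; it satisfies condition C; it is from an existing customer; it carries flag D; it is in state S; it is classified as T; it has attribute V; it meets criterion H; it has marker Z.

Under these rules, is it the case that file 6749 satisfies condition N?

Yes

By R11 (it is classified as T, it has marker Z): it is pre-approved.
By R14 (it is pre-approved, it is in state S): it has marker Y.
By R16 (it carries flag D): it is classified as L.
By R23 (it is from an existing customer): it has a credit score above the threshold.
By R26 (it is classified as L): it has verified income.
By R7 (it has verified income): it is classified as A.
By R8 (it has marker Y, it is in state S, it has a credit score above the threshold): it has complete documentation.
By R12 (it is classified as A, it is in state S): it is tagged F.
By R9 (it is tagged F, it has marker Z): it is escalated.
By R4 (it is escalated, it carries flag E): it is flagged for fraud.
By R1 (it is flagged for fraud, it carries flag E, it has complete documentation): it satisfies condition N.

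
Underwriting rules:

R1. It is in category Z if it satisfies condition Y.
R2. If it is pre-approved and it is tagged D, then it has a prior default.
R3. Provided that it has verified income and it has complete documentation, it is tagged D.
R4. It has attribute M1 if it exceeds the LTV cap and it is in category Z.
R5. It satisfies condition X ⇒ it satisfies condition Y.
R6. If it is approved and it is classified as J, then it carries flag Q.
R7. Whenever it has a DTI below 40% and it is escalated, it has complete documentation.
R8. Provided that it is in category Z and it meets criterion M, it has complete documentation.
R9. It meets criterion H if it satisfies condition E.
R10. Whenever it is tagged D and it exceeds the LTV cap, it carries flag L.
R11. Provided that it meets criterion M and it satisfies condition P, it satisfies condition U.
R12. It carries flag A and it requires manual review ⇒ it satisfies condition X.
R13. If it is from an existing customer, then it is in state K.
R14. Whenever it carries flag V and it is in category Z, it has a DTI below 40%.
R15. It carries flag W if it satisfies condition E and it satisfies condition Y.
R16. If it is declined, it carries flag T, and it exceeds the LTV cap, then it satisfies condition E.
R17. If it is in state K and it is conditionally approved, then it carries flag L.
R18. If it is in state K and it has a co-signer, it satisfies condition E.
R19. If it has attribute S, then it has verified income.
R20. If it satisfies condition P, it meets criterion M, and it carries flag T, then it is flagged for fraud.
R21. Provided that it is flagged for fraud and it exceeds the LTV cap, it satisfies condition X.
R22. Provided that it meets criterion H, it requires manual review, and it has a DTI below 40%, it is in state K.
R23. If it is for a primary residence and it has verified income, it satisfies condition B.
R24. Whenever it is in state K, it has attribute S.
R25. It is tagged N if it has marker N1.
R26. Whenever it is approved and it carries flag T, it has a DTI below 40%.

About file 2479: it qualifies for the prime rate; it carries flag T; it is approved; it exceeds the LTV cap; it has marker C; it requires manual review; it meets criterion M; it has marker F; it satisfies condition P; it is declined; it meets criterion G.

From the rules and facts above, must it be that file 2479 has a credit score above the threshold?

Forward chaining from the given facts derives: satisfies condition U, satisfies condition E, is flagged for fraud, satisfies condition X, has a DTI below 40%, satisfies condition Y, meets criterion H, carries flag W, is in state K, has attribute S, is in category Z, has attribute M1, has complete documentation, has verified income, is tagged D, carries flag L.
No rule has "it has a credit score above the threshold" as its conclusion, and it is not among the given facts.

No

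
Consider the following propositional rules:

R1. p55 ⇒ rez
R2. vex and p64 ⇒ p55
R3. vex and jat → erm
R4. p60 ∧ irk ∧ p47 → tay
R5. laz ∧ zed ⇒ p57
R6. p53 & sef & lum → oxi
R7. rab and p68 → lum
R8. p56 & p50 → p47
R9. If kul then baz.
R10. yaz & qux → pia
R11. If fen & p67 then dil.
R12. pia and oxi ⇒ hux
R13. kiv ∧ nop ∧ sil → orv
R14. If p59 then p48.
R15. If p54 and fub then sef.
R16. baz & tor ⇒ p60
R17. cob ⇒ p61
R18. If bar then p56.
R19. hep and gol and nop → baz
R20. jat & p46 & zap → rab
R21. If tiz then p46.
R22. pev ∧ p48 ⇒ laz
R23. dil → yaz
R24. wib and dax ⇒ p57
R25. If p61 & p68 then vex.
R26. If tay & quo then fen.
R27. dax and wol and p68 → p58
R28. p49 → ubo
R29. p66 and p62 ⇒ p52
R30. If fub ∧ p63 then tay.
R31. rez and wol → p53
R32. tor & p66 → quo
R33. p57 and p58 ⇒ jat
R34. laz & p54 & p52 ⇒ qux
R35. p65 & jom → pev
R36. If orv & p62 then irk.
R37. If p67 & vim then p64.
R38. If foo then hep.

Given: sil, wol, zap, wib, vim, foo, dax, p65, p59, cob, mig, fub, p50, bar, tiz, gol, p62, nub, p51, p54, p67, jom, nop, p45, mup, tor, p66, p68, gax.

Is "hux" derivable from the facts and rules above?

No

Forward chaining from the given facts derives: p48, sef, p61, p56, p46, p57, vex, p58, p52, quo, jat, pev, p64, hep, p55, erm, p47, baz, rab, laz, qux, rez, lum, p60, p53, oxi.
The only rule concluding hux is R12, which needs pia; that is never established.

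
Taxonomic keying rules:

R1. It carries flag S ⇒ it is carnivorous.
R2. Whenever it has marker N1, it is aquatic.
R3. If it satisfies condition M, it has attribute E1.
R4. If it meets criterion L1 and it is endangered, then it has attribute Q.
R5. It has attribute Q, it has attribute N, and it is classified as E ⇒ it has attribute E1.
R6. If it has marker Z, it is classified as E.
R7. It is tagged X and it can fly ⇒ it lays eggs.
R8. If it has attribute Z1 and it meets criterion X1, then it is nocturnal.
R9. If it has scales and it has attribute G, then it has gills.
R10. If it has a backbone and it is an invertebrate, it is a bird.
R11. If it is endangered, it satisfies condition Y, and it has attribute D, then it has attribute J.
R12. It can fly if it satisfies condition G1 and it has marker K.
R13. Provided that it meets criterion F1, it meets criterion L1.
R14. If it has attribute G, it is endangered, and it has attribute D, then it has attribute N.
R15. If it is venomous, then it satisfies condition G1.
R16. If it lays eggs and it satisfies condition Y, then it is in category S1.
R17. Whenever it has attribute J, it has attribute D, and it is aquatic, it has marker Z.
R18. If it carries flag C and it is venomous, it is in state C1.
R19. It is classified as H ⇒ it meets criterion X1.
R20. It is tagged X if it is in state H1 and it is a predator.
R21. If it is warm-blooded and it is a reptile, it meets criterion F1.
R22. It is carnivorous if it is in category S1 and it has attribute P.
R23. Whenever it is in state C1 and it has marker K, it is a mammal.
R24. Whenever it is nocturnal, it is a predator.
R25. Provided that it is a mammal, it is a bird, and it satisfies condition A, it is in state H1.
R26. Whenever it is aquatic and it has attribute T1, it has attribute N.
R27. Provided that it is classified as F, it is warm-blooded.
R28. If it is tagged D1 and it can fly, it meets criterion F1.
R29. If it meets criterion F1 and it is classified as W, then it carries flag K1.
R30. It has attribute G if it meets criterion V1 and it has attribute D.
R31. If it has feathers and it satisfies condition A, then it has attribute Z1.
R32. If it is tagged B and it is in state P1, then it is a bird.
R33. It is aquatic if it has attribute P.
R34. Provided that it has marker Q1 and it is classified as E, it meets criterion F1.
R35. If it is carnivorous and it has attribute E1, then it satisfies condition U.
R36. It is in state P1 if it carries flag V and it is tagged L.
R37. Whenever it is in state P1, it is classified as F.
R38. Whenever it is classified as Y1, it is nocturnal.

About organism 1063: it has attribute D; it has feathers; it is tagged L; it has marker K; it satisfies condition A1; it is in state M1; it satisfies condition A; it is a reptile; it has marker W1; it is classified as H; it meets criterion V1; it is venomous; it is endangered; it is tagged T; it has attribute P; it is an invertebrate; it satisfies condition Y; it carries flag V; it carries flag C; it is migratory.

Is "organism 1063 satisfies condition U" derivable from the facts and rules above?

Forward chaining from the given facts derives: has attribute J, satisfies condition G1, is in state C1, meets criterion X1, is a mammal, has attribute G, has attribute Z1, is aquatic, is in state P1, is classified as F, is nocturnal, can fly, has attribute N, has marker Z, is a predator, is warm-blooded, is classified as E, meets criterion F1, meets criterion L1, has attribute Q, has attribute E1.
The only rule concluding "it satisfies condition U" is R35, which needs "it is carnivorous"; that is never established.

No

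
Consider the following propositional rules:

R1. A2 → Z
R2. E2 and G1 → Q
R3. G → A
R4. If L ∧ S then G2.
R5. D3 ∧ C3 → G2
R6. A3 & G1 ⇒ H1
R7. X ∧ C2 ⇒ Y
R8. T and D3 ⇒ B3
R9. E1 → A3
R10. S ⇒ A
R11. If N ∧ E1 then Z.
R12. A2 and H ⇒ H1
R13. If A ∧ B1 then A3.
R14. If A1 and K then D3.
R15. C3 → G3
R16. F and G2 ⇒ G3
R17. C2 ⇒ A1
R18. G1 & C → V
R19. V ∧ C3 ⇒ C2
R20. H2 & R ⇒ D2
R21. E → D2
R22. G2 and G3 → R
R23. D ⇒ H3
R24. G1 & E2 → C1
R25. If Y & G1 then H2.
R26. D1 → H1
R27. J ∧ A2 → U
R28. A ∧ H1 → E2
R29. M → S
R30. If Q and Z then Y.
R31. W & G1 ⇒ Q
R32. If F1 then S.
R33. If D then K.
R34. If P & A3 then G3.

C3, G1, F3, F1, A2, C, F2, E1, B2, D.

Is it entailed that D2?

Z  (by R1: A2)
A3  (by R9: E1)
G3  (by R15: C3)
V  (by R18: G1, C)
C2  (by R19: V, C3)
S  (by R32: F1)
K  (by R33: D)
H1  (by R6: A3, G1)
A  (by R10: S)
A1  (by R17: C2)
E2  (by R28: A, H1)
Q  (by R2: E2, G1)
D3  (by R14: A1, K)
Y  (by R30: Q, Z)
G2  (by R5: D3, C3)
R  (by R22: G2, G3)
H2  (by R25: Y, G1)
D2  (by R20: H2, R)

Yes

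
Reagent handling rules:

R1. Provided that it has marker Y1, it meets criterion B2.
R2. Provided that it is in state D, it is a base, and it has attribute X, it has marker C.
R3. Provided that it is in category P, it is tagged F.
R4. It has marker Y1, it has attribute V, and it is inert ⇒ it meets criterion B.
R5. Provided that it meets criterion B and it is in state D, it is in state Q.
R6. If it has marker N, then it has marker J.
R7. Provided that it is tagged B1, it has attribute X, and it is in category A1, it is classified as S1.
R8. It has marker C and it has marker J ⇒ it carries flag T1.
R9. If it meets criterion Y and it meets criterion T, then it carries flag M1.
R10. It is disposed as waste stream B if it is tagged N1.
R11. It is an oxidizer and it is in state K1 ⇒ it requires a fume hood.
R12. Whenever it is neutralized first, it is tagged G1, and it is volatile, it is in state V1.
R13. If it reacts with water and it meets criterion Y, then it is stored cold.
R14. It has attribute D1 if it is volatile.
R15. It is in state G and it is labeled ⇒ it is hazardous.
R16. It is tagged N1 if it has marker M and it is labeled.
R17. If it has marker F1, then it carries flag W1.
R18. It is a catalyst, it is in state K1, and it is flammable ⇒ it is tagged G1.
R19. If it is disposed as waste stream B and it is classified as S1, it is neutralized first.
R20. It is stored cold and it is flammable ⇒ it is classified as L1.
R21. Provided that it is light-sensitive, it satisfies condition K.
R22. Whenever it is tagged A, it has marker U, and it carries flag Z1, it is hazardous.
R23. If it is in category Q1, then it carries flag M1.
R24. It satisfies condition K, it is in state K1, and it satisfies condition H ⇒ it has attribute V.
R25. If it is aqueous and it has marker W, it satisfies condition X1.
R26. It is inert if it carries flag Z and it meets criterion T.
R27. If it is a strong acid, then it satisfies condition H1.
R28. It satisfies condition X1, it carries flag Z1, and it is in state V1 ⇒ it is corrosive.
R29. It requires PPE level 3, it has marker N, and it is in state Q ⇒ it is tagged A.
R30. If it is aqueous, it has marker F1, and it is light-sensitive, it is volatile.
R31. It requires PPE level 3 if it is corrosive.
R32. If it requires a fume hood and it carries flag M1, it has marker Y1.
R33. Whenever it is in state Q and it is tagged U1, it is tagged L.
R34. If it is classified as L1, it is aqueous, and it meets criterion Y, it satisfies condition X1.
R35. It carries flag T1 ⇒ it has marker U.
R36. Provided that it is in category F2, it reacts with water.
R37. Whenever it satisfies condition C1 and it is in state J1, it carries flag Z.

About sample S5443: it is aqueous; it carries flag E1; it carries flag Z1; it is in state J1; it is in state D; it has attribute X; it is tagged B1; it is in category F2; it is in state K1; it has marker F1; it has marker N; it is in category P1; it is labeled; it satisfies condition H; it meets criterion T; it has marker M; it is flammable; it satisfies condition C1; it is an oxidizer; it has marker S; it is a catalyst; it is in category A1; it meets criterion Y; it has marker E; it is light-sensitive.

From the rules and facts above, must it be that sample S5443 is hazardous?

No

Forward chaining from the given facts derives: has marker J, is classified as S1, carries flag M1, requires a fume hood, is tagged N1, carries flag W1, is tagged G1, satisfies condition K, has attribute V, is volatile, has marker Y1, reacts with water, carries flag Z, meets criterion B2, is disposed as waste stream B, is stored cold, has attribute D1, is neutralized first, is classified as L1, is inert, satisfies condition X1, meets criterion B, is in state Q, is in state V1, is corrosive, requires PPE level 3, is tagged A.
Rules concluding "it is hazardous": R15 needs "it is in state G"; R22 needs "it has marker U" — none of these are established.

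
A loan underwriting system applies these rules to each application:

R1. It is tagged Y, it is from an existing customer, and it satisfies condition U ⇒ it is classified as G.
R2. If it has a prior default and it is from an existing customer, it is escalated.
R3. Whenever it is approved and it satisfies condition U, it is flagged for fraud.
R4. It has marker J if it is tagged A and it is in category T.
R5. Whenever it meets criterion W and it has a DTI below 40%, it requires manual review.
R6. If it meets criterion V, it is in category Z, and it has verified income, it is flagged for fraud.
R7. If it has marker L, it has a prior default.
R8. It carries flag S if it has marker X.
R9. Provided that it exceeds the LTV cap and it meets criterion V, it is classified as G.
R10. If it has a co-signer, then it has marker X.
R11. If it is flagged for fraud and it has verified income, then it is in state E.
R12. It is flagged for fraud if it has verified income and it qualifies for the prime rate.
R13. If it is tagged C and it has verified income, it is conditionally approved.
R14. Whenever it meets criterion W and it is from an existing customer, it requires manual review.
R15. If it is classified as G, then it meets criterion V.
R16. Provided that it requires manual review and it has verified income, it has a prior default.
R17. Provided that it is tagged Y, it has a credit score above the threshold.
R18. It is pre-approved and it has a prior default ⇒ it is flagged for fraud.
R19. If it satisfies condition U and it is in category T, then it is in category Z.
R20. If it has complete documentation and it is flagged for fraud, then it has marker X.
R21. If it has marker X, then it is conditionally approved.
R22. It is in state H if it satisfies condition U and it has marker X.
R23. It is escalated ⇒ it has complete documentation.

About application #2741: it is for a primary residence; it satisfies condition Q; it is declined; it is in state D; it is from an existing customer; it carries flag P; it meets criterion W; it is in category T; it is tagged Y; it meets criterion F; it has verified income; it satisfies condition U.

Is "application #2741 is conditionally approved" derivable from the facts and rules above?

Yes

By R1 (it is tagged Y, it is from an existing customer, it satisfies condition U): it is classified as G.
By R14 (it meets criterion W, it is from an existing customer): it requires manual review.
By R15 (it is classified as G): it meets criterion V.
By R16 (it requires manual review, it has verified income): it has a prior default.
By R19 (it satisfies condition U, it is in category T): it is in category Z.
By R2 (it has a prior default, it is from an existing customer): it is escalated.
By R6 (it meets criterion V, it is in category Z, it has verified income): it is flagged for fraud.
By R23 (it is escalated): it has complete documentation.
By R20 (it has complete documentation, it is flagged for fraud): it has marker X.
By R21 (it has marker X): it is conditionally approved.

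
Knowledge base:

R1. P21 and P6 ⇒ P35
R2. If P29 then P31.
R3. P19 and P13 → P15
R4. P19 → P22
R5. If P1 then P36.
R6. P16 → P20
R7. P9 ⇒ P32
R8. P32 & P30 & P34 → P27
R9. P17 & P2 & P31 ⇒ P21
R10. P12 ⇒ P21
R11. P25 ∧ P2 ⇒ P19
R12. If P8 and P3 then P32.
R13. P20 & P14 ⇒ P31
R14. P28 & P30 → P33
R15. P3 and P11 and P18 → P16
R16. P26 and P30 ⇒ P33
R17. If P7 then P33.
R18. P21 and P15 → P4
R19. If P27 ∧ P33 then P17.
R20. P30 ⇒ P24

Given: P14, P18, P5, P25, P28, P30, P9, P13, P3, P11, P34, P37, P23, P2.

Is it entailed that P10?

No

Forward chaining from the given facts derives: P32, P27, P19, P33, P16, P17, P24, P15, P22, P20, P31, P21, P4.
No rule has P10 as its conclusion, and it is not among the given facts.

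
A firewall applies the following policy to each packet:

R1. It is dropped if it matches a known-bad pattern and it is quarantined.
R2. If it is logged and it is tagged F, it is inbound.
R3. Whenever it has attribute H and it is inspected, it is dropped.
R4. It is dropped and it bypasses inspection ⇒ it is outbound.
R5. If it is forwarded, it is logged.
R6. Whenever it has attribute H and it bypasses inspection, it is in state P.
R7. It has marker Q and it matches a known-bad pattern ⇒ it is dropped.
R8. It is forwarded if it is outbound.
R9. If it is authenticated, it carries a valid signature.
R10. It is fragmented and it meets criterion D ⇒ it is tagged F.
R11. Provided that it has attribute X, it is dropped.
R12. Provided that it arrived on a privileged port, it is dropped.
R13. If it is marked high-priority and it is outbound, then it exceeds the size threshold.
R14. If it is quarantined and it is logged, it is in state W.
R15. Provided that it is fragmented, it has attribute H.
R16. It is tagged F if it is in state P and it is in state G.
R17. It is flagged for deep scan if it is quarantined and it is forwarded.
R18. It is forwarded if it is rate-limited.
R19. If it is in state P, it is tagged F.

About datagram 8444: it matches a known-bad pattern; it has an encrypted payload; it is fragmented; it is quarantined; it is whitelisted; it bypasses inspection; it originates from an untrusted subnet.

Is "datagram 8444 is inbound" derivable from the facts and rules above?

By R1 (it matches a known-bad pattern, it is quarantined): it is dropped.
By R4 (it is dropped, it bypasses inspection): it is outbound.
By R8 (it is outbound): it is forwarded.
By R15 (it is fragmented): it has attribute H.
By R5 (it is forwarded): it is logged.
By R6 (it has attribute H, it bypasses inspection): it is in state P.
By R19 (it is in state P): it is tagged F.
By R2 (it is logged, it is tagged F): it is inbound.

Yes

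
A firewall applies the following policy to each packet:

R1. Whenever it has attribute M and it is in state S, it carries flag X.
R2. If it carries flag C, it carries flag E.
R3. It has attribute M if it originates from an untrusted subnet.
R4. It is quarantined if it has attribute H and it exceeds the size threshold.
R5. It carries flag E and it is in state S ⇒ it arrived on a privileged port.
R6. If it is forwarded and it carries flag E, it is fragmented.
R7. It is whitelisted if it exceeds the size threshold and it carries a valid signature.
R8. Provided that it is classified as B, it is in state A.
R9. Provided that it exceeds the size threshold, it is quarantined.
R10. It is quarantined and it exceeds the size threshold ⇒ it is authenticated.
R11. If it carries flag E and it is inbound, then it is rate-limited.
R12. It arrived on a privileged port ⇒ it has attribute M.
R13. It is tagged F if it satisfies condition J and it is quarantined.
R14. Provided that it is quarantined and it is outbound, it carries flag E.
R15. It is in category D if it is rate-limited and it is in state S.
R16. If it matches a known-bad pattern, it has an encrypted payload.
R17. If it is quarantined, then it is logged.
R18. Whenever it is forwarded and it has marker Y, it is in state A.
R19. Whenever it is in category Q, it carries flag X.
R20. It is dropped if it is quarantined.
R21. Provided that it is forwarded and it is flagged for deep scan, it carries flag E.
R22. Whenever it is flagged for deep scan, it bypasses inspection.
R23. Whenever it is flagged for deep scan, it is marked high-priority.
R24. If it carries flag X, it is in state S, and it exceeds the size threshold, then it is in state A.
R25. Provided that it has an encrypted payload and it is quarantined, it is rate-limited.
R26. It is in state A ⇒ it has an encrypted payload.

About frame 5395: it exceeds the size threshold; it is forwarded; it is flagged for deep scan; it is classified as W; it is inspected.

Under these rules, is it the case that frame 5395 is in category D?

No

Forward chaining from the given facts derives: is quarantined, is authenticated, is logged, is dropped, carries flag E, bypasses inspection, is marked high-priority, is fragmented.
The only rule concluding "it is in category D" is R15, which needs "it is rate-limited"; that is never established.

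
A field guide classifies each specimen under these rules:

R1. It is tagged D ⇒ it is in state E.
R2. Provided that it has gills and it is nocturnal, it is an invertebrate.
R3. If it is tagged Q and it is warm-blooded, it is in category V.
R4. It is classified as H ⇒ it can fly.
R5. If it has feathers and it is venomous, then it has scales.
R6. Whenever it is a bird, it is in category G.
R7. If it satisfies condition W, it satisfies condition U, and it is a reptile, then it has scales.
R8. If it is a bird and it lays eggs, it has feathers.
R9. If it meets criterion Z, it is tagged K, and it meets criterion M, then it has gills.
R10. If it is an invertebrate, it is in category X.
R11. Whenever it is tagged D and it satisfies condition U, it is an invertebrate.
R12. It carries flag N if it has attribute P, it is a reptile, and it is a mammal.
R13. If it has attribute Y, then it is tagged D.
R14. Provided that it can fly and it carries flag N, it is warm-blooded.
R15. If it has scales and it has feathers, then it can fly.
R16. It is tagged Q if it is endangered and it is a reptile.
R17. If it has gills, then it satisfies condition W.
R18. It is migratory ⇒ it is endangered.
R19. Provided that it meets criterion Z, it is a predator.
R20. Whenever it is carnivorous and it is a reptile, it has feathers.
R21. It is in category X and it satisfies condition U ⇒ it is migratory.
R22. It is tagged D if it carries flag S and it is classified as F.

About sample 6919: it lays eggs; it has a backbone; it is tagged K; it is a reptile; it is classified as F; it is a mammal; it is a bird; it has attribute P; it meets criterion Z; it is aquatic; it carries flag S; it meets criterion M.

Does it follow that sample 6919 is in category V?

Forward chaining from the given facts derives: is in category G, has feathers, has gills, carries flag N, satisfies condition W, is a predator, is tagged D, is in state E.
The only rule concluding "it is in category V" is R3, which needs "it is tagged Q"; that is never established.

No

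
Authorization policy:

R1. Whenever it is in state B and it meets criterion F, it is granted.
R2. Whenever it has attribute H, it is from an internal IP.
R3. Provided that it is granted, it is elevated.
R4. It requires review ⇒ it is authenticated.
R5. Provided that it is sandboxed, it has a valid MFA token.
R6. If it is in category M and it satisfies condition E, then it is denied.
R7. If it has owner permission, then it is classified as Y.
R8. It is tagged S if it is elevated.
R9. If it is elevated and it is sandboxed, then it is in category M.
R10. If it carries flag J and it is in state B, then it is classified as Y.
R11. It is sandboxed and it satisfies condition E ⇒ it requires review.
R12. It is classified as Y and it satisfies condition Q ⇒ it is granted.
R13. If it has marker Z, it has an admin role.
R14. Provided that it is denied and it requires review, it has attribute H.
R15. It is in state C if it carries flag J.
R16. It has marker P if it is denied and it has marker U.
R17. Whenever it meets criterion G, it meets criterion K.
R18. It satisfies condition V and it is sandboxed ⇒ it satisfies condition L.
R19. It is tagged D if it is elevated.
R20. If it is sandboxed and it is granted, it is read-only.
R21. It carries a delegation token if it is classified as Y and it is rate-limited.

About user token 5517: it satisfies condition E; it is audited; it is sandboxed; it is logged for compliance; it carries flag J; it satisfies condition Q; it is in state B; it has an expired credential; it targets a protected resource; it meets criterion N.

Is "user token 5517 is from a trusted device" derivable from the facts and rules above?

Forward chaining from the given facts derives: has a valid MFA token, is classified as Y, requires review, is granted, is in state C, is read-only, is elevated, is authenticated, is tagged S, is in category M, is tagged D, is denied, has attribute H, is from an internal IP.
No rule has "it is from a trusted device" as its conclusion, and it is not among the given facts.

No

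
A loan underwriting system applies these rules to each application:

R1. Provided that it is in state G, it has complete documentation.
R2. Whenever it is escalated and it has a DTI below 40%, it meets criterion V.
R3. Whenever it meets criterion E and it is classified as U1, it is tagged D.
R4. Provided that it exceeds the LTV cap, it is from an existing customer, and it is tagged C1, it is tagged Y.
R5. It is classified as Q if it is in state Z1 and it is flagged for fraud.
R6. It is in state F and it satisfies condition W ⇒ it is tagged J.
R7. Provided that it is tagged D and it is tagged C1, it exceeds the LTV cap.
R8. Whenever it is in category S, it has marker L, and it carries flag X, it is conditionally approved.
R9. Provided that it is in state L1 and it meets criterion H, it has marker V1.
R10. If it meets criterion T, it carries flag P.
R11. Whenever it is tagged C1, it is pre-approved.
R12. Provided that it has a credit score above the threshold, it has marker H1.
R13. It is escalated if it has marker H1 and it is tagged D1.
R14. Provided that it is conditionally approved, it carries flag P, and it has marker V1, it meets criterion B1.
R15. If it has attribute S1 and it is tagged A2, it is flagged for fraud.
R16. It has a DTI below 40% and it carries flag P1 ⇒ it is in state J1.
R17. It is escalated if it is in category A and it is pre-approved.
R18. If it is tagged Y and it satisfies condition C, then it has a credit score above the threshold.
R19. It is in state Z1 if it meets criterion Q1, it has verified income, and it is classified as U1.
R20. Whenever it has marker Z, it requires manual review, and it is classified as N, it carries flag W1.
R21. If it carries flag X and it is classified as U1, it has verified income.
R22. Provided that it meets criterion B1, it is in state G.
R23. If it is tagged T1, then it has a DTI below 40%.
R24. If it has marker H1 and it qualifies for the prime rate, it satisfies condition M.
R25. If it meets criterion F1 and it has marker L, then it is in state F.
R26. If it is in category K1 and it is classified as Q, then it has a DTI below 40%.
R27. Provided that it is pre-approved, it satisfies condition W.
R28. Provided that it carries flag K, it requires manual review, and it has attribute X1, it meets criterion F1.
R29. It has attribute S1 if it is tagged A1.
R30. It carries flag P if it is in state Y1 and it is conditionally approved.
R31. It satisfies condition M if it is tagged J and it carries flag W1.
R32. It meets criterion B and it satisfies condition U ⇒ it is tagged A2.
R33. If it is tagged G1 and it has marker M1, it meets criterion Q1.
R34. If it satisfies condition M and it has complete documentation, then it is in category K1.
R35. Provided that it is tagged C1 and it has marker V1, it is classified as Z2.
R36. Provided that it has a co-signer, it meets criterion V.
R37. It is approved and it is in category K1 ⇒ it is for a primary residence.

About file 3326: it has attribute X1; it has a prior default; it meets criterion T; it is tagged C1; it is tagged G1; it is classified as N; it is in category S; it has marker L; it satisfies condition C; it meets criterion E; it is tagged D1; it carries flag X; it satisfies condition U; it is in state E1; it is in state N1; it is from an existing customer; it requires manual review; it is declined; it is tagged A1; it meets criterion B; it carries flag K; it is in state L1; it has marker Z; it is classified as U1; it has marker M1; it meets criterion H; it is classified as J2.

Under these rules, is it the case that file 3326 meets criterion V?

Yes

By R3 (it meets criterion E, it is classified as U1): it is tagged D.
By R7 (it is tagged D, it is tagged C1): it exceeds the LTV cap.
By R8 (it is in category S, it has marker L, it carries flag X): it is conditionally approved.
By R9 (it is in state L1, it meets criterion H): it has marker V1.
By R10 (it meets criterion T): it carries flag P.
By R11 (it is tagged C1): it is pre-approved.
By R14 (it is conditionally approved, it carries flag P, it has marker V1): it meets criterion B1.
By R20 (it has marker Z, it requires manual review, it is classified as N): it carries flag W1.
By R21 (it carries flag X, it is classified as U1): it has verified income.
By R22 (it meets criterion B1): it is in state G.
By R27 (it is pre-approved): it satisfies condition W.
By R28 (it carries flag K, it requires manual review, it has attribute X1): it meets criterion F1.
By R29 (it is tagged A1): it has attribute S1.
By R32 (it meets criterion B, it satisfies condition U): it is tagged A2.
By R33 (it is tagged G1, it has marker M1): it meets criterion Q1.
By R1 (it is in state G): it has complete documentation.
By R4 (it exceeds the LTV cap, it is from an existing customer, it is tagged C1): it is tagged Y.
By R15 (it has attribute S1, it is tagged A2): it is flagged for fraud.
By R18 (it is tagged Y, it satisfies condition C): it has a credit score above the threshold.
By R19 (it meets criterion Q1, it has verified income, it is classified as U1): it is in state Z1.
By R25 (it meets criterion F1, it has marker L): it is in state F.
By R5 (it is in state Z1, it is flagged for fraud): it is classified as Q.
By R6 (it is in state F, it satisfies condition W): it is tagged J.
By R12 (it has a credit score above the threshold): it has marker H1.
By R13 (it has marker H1, it is tagged D1): it is escalated.
By R31 (it is tagged J, it carries flag W1): it satisfies condition M.
By R34 (it satisfies condition M, it has complete documentation): it is in category K1.
By R26 (it is in category K1, it is classified as Q): it has a DTI below 40%.
By R2 (it is escalated, it has a DTI below 40%): it meets criterion V.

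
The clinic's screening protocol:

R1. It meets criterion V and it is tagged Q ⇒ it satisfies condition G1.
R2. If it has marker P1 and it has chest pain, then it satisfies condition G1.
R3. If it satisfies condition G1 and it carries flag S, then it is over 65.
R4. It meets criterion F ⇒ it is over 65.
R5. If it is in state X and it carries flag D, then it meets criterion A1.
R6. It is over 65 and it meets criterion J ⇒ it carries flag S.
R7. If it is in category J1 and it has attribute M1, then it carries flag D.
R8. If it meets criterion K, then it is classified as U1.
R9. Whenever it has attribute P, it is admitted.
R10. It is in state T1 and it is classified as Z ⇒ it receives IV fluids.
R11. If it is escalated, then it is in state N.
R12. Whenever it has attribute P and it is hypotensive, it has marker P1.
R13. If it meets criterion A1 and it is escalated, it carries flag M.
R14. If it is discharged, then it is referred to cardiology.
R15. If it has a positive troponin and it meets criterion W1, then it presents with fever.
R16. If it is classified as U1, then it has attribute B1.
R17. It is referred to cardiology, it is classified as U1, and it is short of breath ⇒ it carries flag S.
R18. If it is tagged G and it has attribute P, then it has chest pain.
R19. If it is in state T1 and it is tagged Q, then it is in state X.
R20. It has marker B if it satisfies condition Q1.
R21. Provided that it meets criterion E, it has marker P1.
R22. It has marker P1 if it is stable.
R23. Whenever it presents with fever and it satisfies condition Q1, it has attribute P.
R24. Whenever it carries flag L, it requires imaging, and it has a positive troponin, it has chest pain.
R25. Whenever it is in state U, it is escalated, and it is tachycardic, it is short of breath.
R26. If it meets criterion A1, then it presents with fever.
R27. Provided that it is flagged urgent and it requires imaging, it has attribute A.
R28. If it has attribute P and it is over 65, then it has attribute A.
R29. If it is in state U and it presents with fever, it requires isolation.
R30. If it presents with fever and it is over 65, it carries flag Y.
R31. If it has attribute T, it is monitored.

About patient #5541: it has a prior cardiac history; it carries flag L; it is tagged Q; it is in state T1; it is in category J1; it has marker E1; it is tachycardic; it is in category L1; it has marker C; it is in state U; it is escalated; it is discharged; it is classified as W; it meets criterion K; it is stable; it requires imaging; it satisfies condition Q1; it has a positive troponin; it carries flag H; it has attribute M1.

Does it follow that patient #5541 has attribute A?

By R7 (it is in category J1, it has attribute M1): it carries flag D.
By R8 (it meets criterion K): it is classified as U1.
By R14 (it is discharged): it is referred to cardiology.
By R19 (it is in state T1, it is tagged Q): it is in state X.
By R22 (it is stable): it has marker P1.
By R24 (it carries flag L, it requires imaging, it has a positive troponin): it has chest pain.
By R25 (it is in state U, it is escalated, it is tachycardic): it is short of breath.
By R2 (it has marker P1, it has chest pain): it satisfies condition G1.
By R5 (it is in state X, it carries flag D): it meets criterion A1.
By R17 (it is referred to cardiology, it is classified as U1, it is short of breath): it carries flag S.
By R26 (it meets criterion A1): it presents with fever.
By R3 (it satisfies condition G1, it carries flag S): it is over 65.
By R23 (it presents with fever, it satisfies condition Q1): it has attribute P.
By R28 (it has attribute P, it is over 65): it has attribute A.

Yes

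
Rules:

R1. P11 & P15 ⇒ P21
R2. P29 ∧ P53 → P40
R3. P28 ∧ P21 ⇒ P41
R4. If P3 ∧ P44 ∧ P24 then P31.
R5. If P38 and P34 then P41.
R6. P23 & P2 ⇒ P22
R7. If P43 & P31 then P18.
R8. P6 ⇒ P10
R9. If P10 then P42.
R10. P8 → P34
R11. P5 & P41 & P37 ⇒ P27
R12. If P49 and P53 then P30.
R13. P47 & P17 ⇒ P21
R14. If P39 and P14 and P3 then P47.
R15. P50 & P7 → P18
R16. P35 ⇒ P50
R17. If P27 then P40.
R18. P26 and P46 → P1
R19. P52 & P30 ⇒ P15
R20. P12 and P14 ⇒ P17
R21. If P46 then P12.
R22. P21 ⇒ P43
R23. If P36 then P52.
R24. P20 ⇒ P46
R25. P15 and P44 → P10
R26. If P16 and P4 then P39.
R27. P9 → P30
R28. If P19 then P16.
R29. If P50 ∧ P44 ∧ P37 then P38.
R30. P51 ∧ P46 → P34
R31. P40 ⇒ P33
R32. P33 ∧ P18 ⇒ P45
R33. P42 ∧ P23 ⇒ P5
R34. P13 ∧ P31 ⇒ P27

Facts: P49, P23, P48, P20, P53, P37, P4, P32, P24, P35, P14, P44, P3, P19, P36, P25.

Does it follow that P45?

No

Forward chaining from the given facts derives: P31, P30, P50, P52, P46, P16, P38, P15, P12, P10, P39, P42, P47, P17, P5, P21, P43, P18.
The only rule concluding P45 is R32, which needs P33; that is never established.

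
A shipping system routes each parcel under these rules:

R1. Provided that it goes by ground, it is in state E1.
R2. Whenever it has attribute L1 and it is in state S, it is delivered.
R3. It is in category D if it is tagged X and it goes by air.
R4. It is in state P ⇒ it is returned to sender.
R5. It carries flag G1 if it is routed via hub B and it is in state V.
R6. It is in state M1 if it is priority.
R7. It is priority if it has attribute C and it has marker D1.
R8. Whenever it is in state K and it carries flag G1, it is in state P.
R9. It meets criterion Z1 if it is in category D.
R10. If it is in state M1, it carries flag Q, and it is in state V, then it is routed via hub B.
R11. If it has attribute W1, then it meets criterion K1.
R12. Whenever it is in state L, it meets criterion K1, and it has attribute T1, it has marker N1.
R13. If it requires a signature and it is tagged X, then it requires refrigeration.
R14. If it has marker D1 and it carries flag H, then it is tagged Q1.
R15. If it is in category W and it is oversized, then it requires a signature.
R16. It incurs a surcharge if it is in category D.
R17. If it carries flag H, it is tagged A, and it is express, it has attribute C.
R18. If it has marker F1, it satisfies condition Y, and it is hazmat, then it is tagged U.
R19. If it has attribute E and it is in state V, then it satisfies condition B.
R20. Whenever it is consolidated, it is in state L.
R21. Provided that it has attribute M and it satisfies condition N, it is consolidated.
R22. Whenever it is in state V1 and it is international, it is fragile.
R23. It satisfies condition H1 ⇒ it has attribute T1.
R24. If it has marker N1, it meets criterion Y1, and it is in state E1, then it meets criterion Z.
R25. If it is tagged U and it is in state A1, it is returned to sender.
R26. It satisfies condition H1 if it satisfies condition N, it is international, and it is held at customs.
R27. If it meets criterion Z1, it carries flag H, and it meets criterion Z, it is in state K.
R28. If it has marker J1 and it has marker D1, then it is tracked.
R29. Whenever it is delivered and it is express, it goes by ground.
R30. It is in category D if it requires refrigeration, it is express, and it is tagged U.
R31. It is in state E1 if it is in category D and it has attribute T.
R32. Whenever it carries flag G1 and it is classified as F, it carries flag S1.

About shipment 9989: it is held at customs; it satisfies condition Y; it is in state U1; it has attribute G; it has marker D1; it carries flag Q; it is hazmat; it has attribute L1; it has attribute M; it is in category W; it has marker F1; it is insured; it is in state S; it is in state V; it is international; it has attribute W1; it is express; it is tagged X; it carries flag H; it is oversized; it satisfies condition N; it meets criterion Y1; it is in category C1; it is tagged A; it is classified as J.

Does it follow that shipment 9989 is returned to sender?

By R2 (it has attribute L1, it is in state S): it is delivered.
By R11 (it has attribute W1): it meets criterion K1.
By R15 (it is in category W, it is oversized): it requires a signature.
By R17 (it carries flag H, it is tagged A, it is express): it has attribute C.
By R18 (it has marker F1, it satisfies condition Y, it is hazmat): it is tagged U.
By R21 (it has attribute M, it satisfies condition N): it is consolidated.
By R26 (it satisfies condition N, it is international, it is held at customs): it satisfies condition H1.
By R29 (it is delivered, it is express): it goes by ground.
By R1 (it goes by ground): it is in state E1.
By R7 (it has attribute C, it has marker D1): it is priority.
By R13 (it requires a signature, it is tagged X): it requires refrigeration.
By R20 (it is consolidated): it is in state L.
By R23 (it satisfies condition H1): it has attribute T1.
By R30 (it requires refrigeration, it is express, it is tagged U): it is in category D.
By R6 (it is priority): it is in state M1.
By R9 (it is in category D): it meets criterion Z1.
By R10 (it is in state M1, it carries flag Q, it is in state V): it is routed via hub B.
By R12 (it is in state L, it meets criterion K1, it has attribute T1): it has marker N1.
By R24 (it has marker N1, it meets criterion Y1, it is in state E1): it meets criterion Z.
By R27 (it meets criterion Z1, it carries flag H, it meets criterion Z): it is in state K.
By R5 (it is routed via hub B, it is in state V): it carries flag G1.
By R8 (it is in state K, it carries flag G1): it is in state P.
By R4 (it is in state P): it is returned to sender.

Yes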